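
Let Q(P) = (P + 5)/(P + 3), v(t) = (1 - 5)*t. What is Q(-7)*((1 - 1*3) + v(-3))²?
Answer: 50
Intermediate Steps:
v(t) = -4*t
Q(P) = (5 + P)/(3 + P)
Q(-7)*((1 - 1*3) + v(-3))² = ((5 - 7)/(3 - 7))*((1 - 1*3) - 4*(-3))² = (-2/(-4))*((1 - 3) + 12)² = (-¼*(-2))*(-2 + 12)² = (½)*10² = (½)*100 = 50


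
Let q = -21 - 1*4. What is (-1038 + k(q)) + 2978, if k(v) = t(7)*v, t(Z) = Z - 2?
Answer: 1815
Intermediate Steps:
q = -25 (q = -21 - 4 = -25)
t(Z) = -2 + Z
k(v) = 5*v (k(v) = (-2 + 7)*v = 5*v)
(-1038 + k(q)) + 2978 = (-1038 + 5*(-25)) + 2978 = (-1038 - 125) + 2978 = -1163 + 2978 = 1815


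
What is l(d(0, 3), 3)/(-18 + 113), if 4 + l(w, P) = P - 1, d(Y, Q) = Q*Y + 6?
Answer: -2/95 ≈ -0.021053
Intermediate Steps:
d(Y, Q) = 6 + Q*Y
l(w, P) = -5 + P (l(w, P) = -4 + (P - 1) = -4 + (-1 + P) = -5 + P)
l(d(0, 3), 3)/(-18 + 113) = (-5 + 3)/(-18 + 113) = -2/95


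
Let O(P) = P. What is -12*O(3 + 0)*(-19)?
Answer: 684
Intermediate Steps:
-12*O(3 + 0)*(-19) = -12*(3 + 0)*(-19) = -12*3*(-19) = -36*(-19) = 684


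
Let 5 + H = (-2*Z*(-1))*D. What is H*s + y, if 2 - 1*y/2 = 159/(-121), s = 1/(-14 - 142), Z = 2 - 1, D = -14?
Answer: 43035/6292 ≈ 6.8396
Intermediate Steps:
Z = 1
s = -1/156 (s = 1/(-156) = -1/156 ≈ -0.0064103)
y = 802/121 (y = 4 - 318/(-121) = 4 - 318*(-1)/121 = 4 - 2*(-159/121) = 4 + 318/121 = 802/121 ≈ 6.6281)
H = -33 (H = -5 + (-2*1*(-1))*(-14) = -5 - 2*(-1)*(-14) = -5 + 2*(-14) = -5 - 28 = -33)
H*s + y = -33*(-1/156) + 802/121 = 11/52 + 802/121 = 43035/6292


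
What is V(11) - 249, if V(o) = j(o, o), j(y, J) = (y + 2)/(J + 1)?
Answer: -2975/12 ≈ -247.92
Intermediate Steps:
j(y, J) = (2 + y)/(1 + J)
V(o) = (2 + o)/(1 + o)
V(11) - 249 = (2 + 11)/(1 + 11) - 249 = 13/12 - 249 = -2975/12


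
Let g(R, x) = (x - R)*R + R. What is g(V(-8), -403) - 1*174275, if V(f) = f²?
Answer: -204099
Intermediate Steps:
g(R, x) = R + R*(x - R) (g(R, x) = R*(x - R) + R = R + R*(x - R))
g(V(-8), -403) - 1*174275 = (-8)²*(1 - 403 - 1*(-8)²) - 1*174275 = 64*(1 - 403 - 1*64) - 174275 = 64*(1 - 403 - 64) - 174275 = 64*(-466) - 174275 = -29824 - 174275 = -204099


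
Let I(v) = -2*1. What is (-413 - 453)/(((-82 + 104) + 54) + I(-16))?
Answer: -433/37 ≈ -11.703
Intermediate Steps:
I(v) = -2
(-413 - 453)/(((-82 + 104) + 54) + I(-16)) = (-413 - 453)/(((-82 + 104) + 54) - 2) = -866/((22 + 54) - 2) = -866/(76 - 2) = -866/74 = -866*1/74 = -433/37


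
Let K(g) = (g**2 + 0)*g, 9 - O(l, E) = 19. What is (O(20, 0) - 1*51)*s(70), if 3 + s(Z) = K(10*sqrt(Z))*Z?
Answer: 183 - 298900000*sqrt(70) ≈ -2.5008e+9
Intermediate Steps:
O(l, E) = -10 (O(l, E) = 9 - 1*19 = 9 - 19 = -10)
K(g) = g**3 (K(g) = g**2*g = g**3)
s(Z) = -3 + 1000*Z**(5/2) (s(Z) = -3 + (10*sqrt(Z))**3*Z = -3 + (1000*Z**(3/2))*Z = -3 + 1000*Z**(5/2))
(O(20, 0) - 1*51)*s(70) = (-10 - 1*51)*(-3 + 1000*70**(5/2)) = (-10 - 51)*(-3 + 1000*(4900*sqrt(70))) = -61*(-3 + 4900000*sqrt(70)) = 183 - 298900000*sqrt(70)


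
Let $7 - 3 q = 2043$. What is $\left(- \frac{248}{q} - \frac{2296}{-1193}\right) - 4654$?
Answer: $- \frac{2824690436}{607237} \approx -4651.7$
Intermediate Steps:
$q = - \frac{2036}{3}$ ($q = \frac{7}{3} - 681 = - \frac{2036}{3} \approx -678.67$)
$\left(- \frac{248}{q} - \frac{2296}{-1193}\right) - 4654 = \left(- \frac{248}{- \frac{2036}{3}} - \frac{2296}{-1193}\right) - 4654 = \left(\left(-248\right) \left(- \frac{3}{2036}\right) - - \frac{2296}{1193}\right) - 4654 = \left(\frac{186}{509} + \frac{2296}{1193}\right) - 4654 = \frac{1390562}{607237} - 4654 = - \frac{2824690436}{607237}$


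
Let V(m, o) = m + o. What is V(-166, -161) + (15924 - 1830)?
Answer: 13767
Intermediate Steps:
V(-166, -161) + (15924 - 1830) = (-166 - 161) + (15924 - 1830) = -327 + 14094 = 13767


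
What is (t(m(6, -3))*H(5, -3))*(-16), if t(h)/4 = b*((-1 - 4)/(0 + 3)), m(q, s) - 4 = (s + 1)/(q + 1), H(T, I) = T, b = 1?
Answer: 1600/3 ≈ 533.33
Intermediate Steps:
m(q, s) = 4 + (1 + s)/(1 + q) (m(q, s) = 4 + (s + 1)/(q + 1) = 4 + (1 + s)/(1 + q))
t(h) = -20/3 (t(h) = 4*(1*((-1 - 4)/(0 + 3))) = 4*(1*(-5/3)) = 4*(-5/3) = -20/3)
(t(m(6, -3))*H(5, -3))*(-16) = -20/3*5*(-16) = -100/3*(-16) = 1600/3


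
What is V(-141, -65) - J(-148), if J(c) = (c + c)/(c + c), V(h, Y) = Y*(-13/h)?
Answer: -986/141 ≈ -6.9929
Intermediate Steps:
V(h, Y) = -13*Y/h
J(c) = 1 (J(c) = (2*c)/((2*c)) = (2*c)*(1/(2*c)) = 1)
V(-141, -65) - J(-148) = -13*(-65)/(-141) - 1*1 = -13*(-65)*(-1/141) - 1 = -845/141 - 1 = -986/141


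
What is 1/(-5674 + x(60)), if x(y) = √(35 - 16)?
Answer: -5674/32194257 - √19/32194257 ≈ -0.00017638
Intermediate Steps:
x(y) = √19
1/(-5674 + x(60)) = 1/(-5674 + √19)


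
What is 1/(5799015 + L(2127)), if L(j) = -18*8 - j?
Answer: 1/5796744 ≈ 1.7251e-7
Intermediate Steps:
L(j) = -144 - j
1/(5799015 + L(2127)) = 1/(5799015 + (-144 - 1*2127)) = 1/(5799015 + (-144 - 2127)) = 1/(5799015 - 2271) = 1/5796744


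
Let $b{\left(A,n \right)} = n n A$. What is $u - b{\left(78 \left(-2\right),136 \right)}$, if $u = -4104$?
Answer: $2881272$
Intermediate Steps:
$b{\left(A,n \right)} = A n^{2}$ ($b{\left(A,n \right)} = n^{2} A = A n^{2}$)
$u - b{\left(78 \left(-2\right),136 \right)} = -4104 - 78 \left(-2\right) 136^{2} = -4104 - \left(-156\right) 18496 = -4104 - -2885376 = -4104 + 2885376 = 2881272$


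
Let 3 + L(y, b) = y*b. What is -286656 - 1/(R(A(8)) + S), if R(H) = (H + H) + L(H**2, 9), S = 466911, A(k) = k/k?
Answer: -133845132865/466919 ≈ -2.8666e+5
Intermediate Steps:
A(k) = 1
L(y, b) = -3 + b*y (L(y, b) = -3 + y*b = -3 + b*y)
R(H) = -3 + 2*H + 9*H**2 (R(H) = (H + H) + (-3 + 9*H**2) = 2*H + (-3 + 9*H**2) = -3 + 2*H + 9*H**2)
-286656 - 1/(R(A(8)) + S) = -286656 - 1/((-3 + 2*1 + 9*1**2) + 466911) = -286656 - 1/((-3 + 2 + 9*1) + 466911) = -286656 - 1/((-3 + 2 + 9) + 466911) = -286656 - 1/(8 + 466911) = -286656 - 1/466919 = -133845132865/466919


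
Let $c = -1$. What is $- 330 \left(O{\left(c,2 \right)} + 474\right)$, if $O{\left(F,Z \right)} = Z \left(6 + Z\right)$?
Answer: $-161700$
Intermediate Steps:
$- 330 \left(O{\left(c,2 \right)} + 474\right) = - 330 \left(2 \left(6 + 2\right) + 474\right) = - 330 \left(2 \cdot 8 + 474\right) = - 330 \left(16 + 474\right) = \left(-330\right) 490 = -161700$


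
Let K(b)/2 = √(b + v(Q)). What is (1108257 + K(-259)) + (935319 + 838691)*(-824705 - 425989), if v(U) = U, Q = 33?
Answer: -2218742554683 + 2*I*√226 ≈ -2.2187e+12 + 30.067*I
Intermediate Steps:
K(b) = 2*√(33 + b) (K(b) = 2*√(b + 33) = 2*√(33 + b))
(1108257 + K(-259)) + (935319 + 838691)*(-824705 - 425989) = (1108257 + 2*√(33 - 259)) + (935319 + 838691)*(-824705 - 425989) = (1108257 + 2*√(-226)) + 1774010*(-1250694) = (1108257 + 2*(I*√226)) - 2218743662940 = (1108257 + 2*I*√226) - 2218743662940 = -2218742554683 + 2*I*√226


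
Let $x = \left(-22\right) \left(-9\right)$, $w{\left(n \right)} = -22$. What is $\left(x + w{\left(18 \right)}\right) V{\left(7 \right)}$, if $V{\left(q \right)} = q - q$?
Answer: $0$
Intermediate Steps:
$V{\left(q \right)} = 0$
$x = 198$
$\left(x + w{\left(18 \right)}\right) V{\left(7 \right)} = \left(198 - 22\right) 0 = 176 \cdot 0 = 0$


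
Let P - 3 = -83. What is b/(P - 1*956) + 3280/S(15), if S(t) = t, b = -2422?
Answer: 49063/222 ≈ 221.00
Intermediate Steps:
P = -80 (P = 3 - 83 = -80)
b/(P - 1*956) + 3280/S(15) = -2422/(-80 - 1*956) + 3280/15 = -2422/(-80 - 956) + 3280*(1/15) = -2422/(-1036) + 656/3 = -2422*(-1/1036) + 656/3 = 173/74 + 656/3 = 49063/222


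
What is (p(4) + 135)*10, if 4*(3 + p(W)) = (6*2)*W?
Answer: 1440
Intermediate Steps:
p(W) = -3 + 3*W (p(W) = -3 + ((6*2)*W)/4 = -3 + (12*W)/4 = -3 + 3*W)
(p(4) + 135)*10 = ((-3 + 3*4) + 135)*10 = ((-3 + 12) + 135)*10 = (9 + 135)*10 = 144*10 = 1440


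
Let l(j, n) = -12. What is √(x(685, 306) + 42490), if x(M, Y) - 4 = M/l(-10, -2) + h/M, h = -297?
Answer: √716841316005/4110 ≈ 206.00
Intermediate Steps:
x(M, Y) = 4 - 297/M - M/12 (x(M, Y) = 4 + (M/(-12) - 297/M) = 4 + (M*(-1/12) - 297/M) = 4 + (-M/12 - 297/M) = 4 + (-297/M - M/12) = 4 - 297/M - M/12)
√(x(685, 306) + 42490) = √((4 - 297/685 - 1/12*685) + 42490) = √((4 - 297*1/685 - 685/12) + 42490) = √((4 - 297/685 - 685/12) + 42490) = √(-439909/8220 + 42490) = √(348827891/8220) = √716841316005/4110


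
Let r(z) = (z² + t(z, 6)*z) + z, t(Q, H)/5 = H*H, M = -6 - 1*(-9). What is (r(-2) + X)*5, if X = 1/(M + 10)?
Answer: -23265/13 ≈ -1789.6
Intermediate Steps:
M = 3 (M = -6 + 9 = 3)
t(Q, H) = 5*H² (t(Q, H) = 5*(H*H) = 5*H²)
r(z) = z² + 181*z (r(z) = (z² + (5*6²)*z) + z = (z² + (5*36)*z) + z = (z² + 180*z) + z = z² + 181*z)
X = 1/13 (X = 1/(3 + 10) = 1/13 ≈ 0.076923)
(r(-2) + X)*5 = (-2*(181 - 2) + 1/13)*5 = (-2*179 + 1/13)*5 = (-358 + 1/13)*5 = -4653/13*5 = -23265/13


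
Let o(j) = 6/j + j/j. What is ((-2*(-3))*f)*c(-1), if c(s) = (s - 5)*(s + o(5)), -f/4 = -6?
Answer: -5184/5 ≈ -1036.8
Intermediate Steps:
o(j) = 1 + 6/j (o(j) = 6/j + 1 = 1 + 6/j)
f = 24 (f = -4*(-6) = 24)
c(s) = (-5 + s)*(11/5 + s) (c(s) = (s - 5)*(s + (6 + 5)/5) = (-5 + s)*(s + (⅕)*11) = (-5 + s)*(s + 11/5) = (-5 + s)*(11/5 + s))
((-2*(-3))*f)*c(-1) = (-2*(-3)*24)*(-11 + (-1)² - 14/5*(-1)) = (6*24)*(-11 + 1 + 14/5) = 144*(-36/5) = -5184/5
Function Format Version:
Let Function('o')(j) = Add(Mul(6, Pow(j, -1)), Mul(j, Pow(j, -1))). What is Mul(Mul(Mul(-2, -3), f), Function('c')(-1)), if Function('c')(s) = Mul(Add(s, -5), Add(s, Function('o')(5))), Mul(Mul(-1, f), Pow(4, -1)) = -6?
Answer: Rational(-5184, 5) ≈ -1036.8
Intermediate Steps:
Function('o')(j) = Add(1, Mul(6, Pow(j, -1))) (Function('o')(j) = Add(Mul(6, Pow(j, -1)), 1) = Add(1, Mul(6, Pow(j, -1))))
f = 24 (f = Mul(-4, -6) = 24)
Function('c')(s) = Mul(Add(-5, s), Add(Rational(11, 5), s)) (Function('c')(s) = Mul(Add(s, -5), Add(s, Mul(Pow(5, -1), Add(6, 5)))) = Mul(Add(-5, s), Add(s, Mul(Rational(1, 5), 11))) = Mul(Add(-5, s), Add(s, Rational(11, 5))) = Mul(Add(-5, s), Add(Rational(11, 5), s)))
Mul(Mul(Mul(-2, -3), f), Function('c')(-1)) = Mul(Mul(Mul(-2, -3), 24), Add(-11, Pow(-1, 2), Mul(Rational(-14, 5), -1))) = Mul(Mul(6, 24), Add(-11, 1, Rational(14, 5))) = Mul(144, Rational(-36, 5)) = Rational(-5184, 5)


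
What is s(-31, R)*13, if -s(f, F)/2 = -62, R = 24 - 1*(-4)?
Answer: 1612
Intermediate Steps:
R = 28 (R = 24 + 4 = 28)
s(f, F) = 124 (s(f, F) = -2*(-62) = 124)
s(-31, R)*13 = 124*13 = 1612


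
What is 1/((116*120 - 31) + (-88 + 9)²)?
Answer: 1/20130 ≈ 4.9677e-5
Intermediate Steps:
1/((116*120 - 31) + (-88 + 9)²) = 1/((13920 - 31) + (-79)²) = 1/(13889 + 6241) = 1/20130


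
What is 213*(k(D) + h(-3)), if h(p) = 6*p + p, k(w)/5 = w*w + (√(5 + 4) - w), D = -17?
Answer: 324612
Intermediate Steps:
k(w) = 15 - 5*w + 5*w² (k(w) = 5*(w*w + (√(5 + 4) - w)) = 5*(w² + (√9 - w)) = 5*(w² + (3 - w)) = 5*(3 + w² - w) = 15 - 5*w + 5*w²)
h(p) = 7*p
213*(k(D) + h(-3)) = 213*((15 - 5*(-17) + 5*(-17)²) + 7*(-3)) = 213*((15 + 85 + 5*289) - 21) = 213*((15 + 85 + 1445) - 21) = 213*(1545 - 21) = 213*1524 = 324612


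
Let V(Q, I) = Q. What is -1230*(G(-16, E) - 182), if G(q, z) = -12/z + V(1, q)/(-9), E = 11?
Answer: 7436170/33 ≈ 2.2534e+5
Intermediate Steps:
G(q, z) = -⅑ - 12/z (G(q, z) = -12/z + 1/(-9) = -12/z + 1*(-⅑) = -12/z - ⅑ = -⅑ - 12/z)
-1230*(G(-16, E) - 182) = -1230*((⅑)*(-108 - 1*11)/11 - 182) = -1230*((⅑)*(1/11)*(-108 - 11) - 182) = -1230*((⅑)*(1/11)*(-119) - 182) = -1230*(-119/99 - 182) = -1230*(-18137/99) = 7436170/33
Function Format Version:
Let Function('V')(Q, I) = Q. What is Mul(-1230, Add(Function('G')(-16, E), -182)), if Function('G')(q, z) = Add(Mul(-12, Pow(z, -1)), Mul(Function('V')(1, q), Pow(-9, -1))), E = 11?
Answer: Rational(7436170, 33) ≈ 2.2534e+5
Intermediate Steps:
Function('G')(q, z) = Add(Rational(-1, 9), Mul(-12, Pow(z, -1))) (Function('G')(q, z) = Add(Mul(-12, Pow(z, -1)), Mul(1, Pow(-9, -1))) = Add(Mul(-12, Pow(z, -1)), Mul(1, Rational(-1, 9))) = Add(Mul(-12, Pow(z, -1)), Rational(-1, 9)) = Add(Rational(-1, 9), Mul(-12, Pow(z, -1))))
Mul(-1230, Add(Function('G')(-16, E), -182)) = Mul(-1230, Add(Mul(Rational(1, 9), Pow(11, -1), Add(-108, Mul(-1, 11))), -182)) = Mul(-1230, Add(Mul(Rational(1, 9), Rational(1, 11), Add(-108, -11)), -182)) = Mul(-1230, Add(Mul(Rational(1, 9), Rational(1, 11), -119), -182)) = Mul(-1230, Add(Rational(-119, 99), -182)) = Mul(-1230, Rational(-18137, 99)) = Rational(7436170, 33)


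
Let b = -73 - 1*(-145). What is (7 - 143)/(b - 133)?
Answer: 136/61 ≈ 2.2295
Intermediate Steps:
b = 72 (b = -73 + 145 = 72)
(7 - 143)/(b - 133) = (7 - 143)/(72 - 133) = -136/(-61) = -136*(-1/61) = 136/61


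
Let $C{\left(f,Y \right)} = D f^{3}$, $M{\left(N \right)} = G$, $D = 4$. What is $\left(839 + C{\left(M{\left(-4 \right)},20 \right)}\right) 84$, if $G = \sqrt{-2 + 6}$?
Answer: $73164$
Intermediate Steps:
$G = 2$ ($G = \sqrt{4} = 2$)
$M{\left(N \right)} = 2$
$C{\left(f,Y \right)} = 4 f^{3}$
$\left(839 + C{\left(M{\left(-4 \right)},20 \right)}\right) 84 = \left(839 + 4 \cdot 2^{3}\right) 84 = \left(839 + 4 \cdot 8\right) 84 = \left(839 + 32\right) 84 = 871 \cdot 84 = 73164$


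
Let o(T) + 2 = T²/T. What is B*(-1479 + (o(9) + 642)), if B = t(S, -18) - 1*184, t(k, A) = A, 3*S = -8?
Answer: 167660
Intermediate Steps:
S = -8/3 (S = (⅓)*(-8) = -8/3 ≈ -2.6667)
o(T) = -2 + T (o(T) = -2 + T²/T = -2 + T)
B = -202 (B = -18 - 1*184 = -18 - 184 = -202)
B*(-1479 + (o(9) + 642)) = -202*(-1479 + ((-2 + 9) + 642)) = -202*(-1479 + (7 + 642)) = -202*(-1479 + 649) = -202*(-830) = 167660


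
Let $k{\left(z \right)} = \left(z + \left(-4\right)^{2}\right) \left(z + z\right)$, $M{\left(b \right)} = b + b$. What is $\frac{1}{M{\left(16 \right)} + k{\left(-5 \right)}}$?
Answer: $- \frac{1}{78} \approx -0.012821$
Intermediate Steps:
$M{\left(b \right)} = 2 b$
$k{\left(z \right)} = 2 z \left(16 + z\right)$ ($k{\left(z \right)} = \left(z + 16\right) 2 z = \left(16 + z\right) 2 z = 2 z \left(16 + z\right)$)
$\frac{1}{M{\left(16 \right)} + k{\left(-5 \right)}} = \frac{1}{2 \cdot 16 + 2 \left(-5\right) \left(16 - 5\right)} = \frac{1}{32 + 2 \left(-5\right) 11} = \frac{1}{32 - 110} = \frac{1}{-78} = - \frac{1}{78}$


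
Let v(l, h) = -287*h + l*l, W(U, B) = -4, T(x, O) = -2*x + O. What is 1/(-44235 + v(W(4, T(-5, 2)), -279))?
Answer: 1/35854 ≈ 2.7891e-5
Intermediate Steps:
T(x, O) = O - 2*x
v(l, h) = l² - 287*h (v(l, h) = -287*h + l² = l² - 287*h)
1/(-44235 + v(W(4, T(-5, 2)), -279)) = 1/(-44235 + ((-4)² - 287*(-279))) = 1/(-44235 + (16 + 80073)) = 1/(-44235 + 80089) = 1/35854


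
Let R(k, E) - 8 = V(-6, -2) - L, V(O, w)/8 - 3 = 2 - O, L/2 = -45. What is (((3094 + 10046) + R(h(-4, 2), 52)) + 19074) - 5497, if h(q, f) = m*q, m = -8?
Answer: 26903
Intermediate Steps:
L = -90 (L = 2*(-45) = -90)
h(q, f) = -8*q
V(O, w) = 40 - 8*O (V(O, w) = 24 + 8*(2 - O) = 24 + (16 - 8*O) = 40 - 8*O)
R(k, E) = 186 (R(k, E) = 8 + ((40 - 8*(-6)) - 1*(-90)) = 8 + ((40 + 48) + 90) = 8 + (88 + 90) = 8 + 178 = 186)
(((3094 + 10046) + R(h(-4, 2), 52)) + 19074) - 5497 = (((3094 + 10046) + 186) + 19074) - 5497 = ((13140 + 186) + 19074) - 5497 = (13326 + 19074) - 5497 = 32400 - 5497 = 26903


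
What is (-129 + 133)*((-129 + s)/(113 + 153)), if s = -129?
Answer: -516/133 ≈ -3.8797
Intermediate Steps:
(-129 + 133)*((-129 + s)/(113 + 153)) = (-129 + 133)*((-129 - 129)/(113 + 153)) = 4*(-258/266) = 4*(-258*1/266) = 4*(-129/133) = -516/133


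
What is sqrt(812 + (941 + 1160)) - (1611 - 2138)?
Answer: 527 + sqrt(2913) ≈ 580.97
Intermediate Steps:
sqrt(812 + (941 + 1160)) - (1611 - 2138) = sqrt(812 + 2101) - 1*(-527) = sqrt(2913) + 527 = 527 + sqrt(2913)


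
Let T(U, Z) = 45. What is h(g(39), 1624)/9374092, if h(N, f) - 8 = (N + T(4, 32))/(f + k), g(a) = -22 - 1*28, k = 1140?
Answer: 22107/25909990288 ≈ 8.5322e-7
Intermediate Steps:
g(a) = -50 (g(a) = -22 - 28 = -50)
h(N, f) = 8 + (45 + N)/(1140 + f) (h(N, f) = 8 + (N + 45)/(f + 1140) = 8 + (45 + N)/(1140 + f))
h(g(39), 1624)/9374092 = ((9165 - 50 + 8*1624)/(1140 + 1624))/9374092 = ((9165 - 50 + 12992)/2764)*(1/9374092) = ((1/2764)*22107)*(1/9374092) = (22107/2764)*(1/9374092) = 22107/25909990288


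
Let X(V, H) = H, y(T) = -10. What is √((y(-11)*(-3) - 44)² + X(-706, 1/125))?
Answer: √122505/25 ≈ 14.000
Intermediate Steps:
√((y(-11)*(-3) - 44)² + X(-706, 1/125)) = √((-10*(-3) - 44)² + 1/125) = √((30 - 44)² + 1/125) = √((-14)² + 1/125) = √(196 + 1/125) = √(24501/125) = √122505/25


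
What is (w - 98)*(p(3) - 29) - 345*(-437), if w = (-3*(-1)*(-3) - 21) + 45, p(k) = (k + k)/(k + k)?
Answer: 153089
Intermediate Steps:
p(k) = 1 (p(k) = (2*k)/((2*k)) = (2*k)*(1/(2*k)) = 1)
w = 15 (w = (3*(-3) - 21) + 45 = (-9 - 21) + 45 = -30 + 45 = 15)
(w - 98)*(p(3) - 29) - 345*(-437) = (15 - 98)*(1 - 29) - 345*(-437) = -83*(-28) + 150765 = 2324 + 150765 = 153089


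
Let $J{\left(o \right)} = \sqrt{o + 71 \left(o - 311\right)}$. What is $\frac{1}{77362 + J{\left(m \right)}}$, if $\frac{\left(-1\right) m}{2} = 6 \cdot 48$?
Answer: $\frac{77362}{5984942597} - \frac{7 i \sqrt{1297}}{5984942597} \approx 1.2926 \cdot 10^{-5} - 4.2122 \cdot 10^{-8} i$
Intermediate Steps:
$m = -576$ ($m = - 2 \cdot 6 \cdot 48 = \left(-2\right) 288 = -576$)
$J{\left(o \right)} = \sqrt{-22081 + 72 o}$ ($J{\left(o \right)} = \sqrt{o + 71 \left(-311 + o\right)} = \sqrt{o + \left(-22081 + 71 o\right)} = \sqrt{-22081 + 72 o}$)
$\frac{1}{77362 + J{\left(m \right)}} = \frac{1}{77362 + \sqrt{-22081 + 72 \left(-576\right)}} = \frac{1}{77362 + \sqrt{-22081 - 41472}} = \frac{1}{77362 + \sqrt{-63553}} = \frac{1}{77362 + 7 i \sqrt{1297}}$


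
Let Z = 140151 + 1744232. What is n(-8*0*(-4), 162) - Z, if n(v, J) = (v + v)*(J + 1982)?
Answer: -1884383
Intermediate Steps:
n(v, J) = 2*v*(1982 + J) (n(v, J) = (2*v)*(1982 + J) = 2*v*(1982 + J))
Z = 1884383
n(-8*0*(-4), 162) - Z = 2*(-8*0*(-4))*(1982 + 162) - 1*1884383 = 2*(0*(-4))*2144 - 1884383 = 2*0*2144 - 1884383 = 0 - 1884383 = -1884383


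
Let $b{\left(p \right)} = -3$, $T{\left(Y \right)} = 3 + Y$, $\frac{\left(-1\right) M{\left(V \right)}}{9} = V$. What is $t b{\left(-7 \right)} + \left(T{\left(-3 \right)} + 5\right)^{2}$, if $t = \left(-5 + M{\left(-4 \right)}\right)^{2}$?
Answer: $-2858$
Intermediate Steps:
$M{\left(V \right)} = - 9 V$
$t = 961$ ($t = \left(-5 - -36\right)^{2} = \left(-5 + 36\right)^{2} = 31^{2} = 961$)
$t b{\left(-7 \right)} + \left(T{\left(-3 \right)} + 5\right)^{2} = 961 \left(-3\right) + \left(\left(3 - 3\right) + 5\right)^{2} = -2883 + \left(0 + 5\right)^{2} = -2883 + 5^{2} = -2883 + 25 = -2858$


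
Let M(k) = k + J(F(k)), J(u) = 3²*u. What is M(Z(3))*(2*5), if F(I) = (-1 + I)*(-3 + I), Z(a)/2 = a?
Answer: 1410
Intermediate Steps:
Z(a) = 2*a
J(u) = 9*u
M(k) = 27 - 35*k + 9*k² (M(k) = k + 9*(3 + k² - 4*k) = k + (27 - 36*k + 9*k²) = 27 - 35*k + 9*k²)
M(Z(3))*(2*5) = (27 - 70*3 + 9*(2*3)²)*(2*5) = (27 - 35*6 + 9*6²)*10 = (27 - 210 + 9*36)*10 = (27 - 210 + 324)*10 = 141*10 = 1410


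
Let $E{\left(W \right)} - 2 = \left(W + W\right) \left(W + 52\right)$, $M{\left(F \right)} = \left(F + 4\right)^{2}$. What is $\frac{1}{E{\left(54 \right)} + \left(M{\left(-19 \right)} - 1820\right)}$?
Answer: $\frac{1}{9855} \approx 0.00010147$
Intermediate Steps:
$M{\left(F \right)} = \left(4 + F\right)^{2}$
$E{\left(W \right)} = 2 + 2 W \left(52 + W\right)$ ($E{\left(W \right)} = 2 + \left(W + W\right) \left(W + 52\right) = 2 + 2 W \left(52 + W\right)$)
$\frac{1}{E{\left(54 \right)} + \left(M{\left(-19 \right)} - 1820\right)} = \frac{1}{\left(2 + 2 \cdot 54^{2} + 104 \cdot 54\right) - \left(1820 - \left(4 - 19\right)^{2}\right)} = \frac{1}{\left(2 + 2 \cdot 2916 + 5616\right) - \left(1820 - \left(-15\right)^{2}\right)} = \frac{1}{\left(2 + 5832 + 5616\right) + \left(225 - 1820\right)} = \frac{1}{11450 - 1595} = \frac{1}{9855}$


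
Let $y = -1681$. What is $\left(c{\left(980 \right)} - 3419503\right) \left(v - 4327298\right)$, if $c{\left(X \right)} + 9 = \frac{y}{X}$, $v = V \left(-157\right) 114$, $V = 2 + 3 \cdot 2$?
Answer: $\frac{7490568511384281}{490} \approx 1.5287 \cdot 10^{13}$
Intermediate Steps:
$V = 8$ ($V = 2 + 6 = 8$)
$v = -143184$ ($v = 8 \left(-157\right) 114 = \left(-1256\right) 114 = -143184$)
$c{\left(X \right)} = -9 - \frac{1681}{X}$
$\left(c{\left(980 \right)} - 3419503\right) \left(v - 4327298\right) = \left(\left(-9 - \frac{1681}{980}\right) - 3419503\right) \left(-143184 - 4327298\right) = \left(\left(-9 - \frac{1681}{980}\right) - 3419503\right) \left(-4470482\right) = \left(- \frac{10501}{980} - 3419503\right) \left(-4470482\right) = \left(- \frac{3351123441}{980}\right) \left(-4470482\right) = \frac{7490568511384281}{490}$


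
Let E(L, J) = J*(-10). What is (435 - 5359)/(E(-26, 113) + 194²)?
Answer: -2462/18253 ≈ -0.13488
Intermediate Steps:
E(L, J) = -10*J
(435 - 5359)/(E(-26, 113) + 194²) = (435 - 5359)/(-10*113 + 194²) = -4924/(-1130 + 37636) = -4924/36506 = -4924*1/36506 = -2462/18253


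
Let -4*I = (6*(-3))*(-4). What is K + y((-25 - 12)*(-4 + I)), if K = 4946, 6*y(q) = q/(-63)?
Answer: 934387/189 ≈ 4943.8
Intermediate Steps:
I = -18 (I = -6*(-3)*(-4)/4 = -(-9)*(-4)/2 = -1/4*72 = -18)
y(q) = -q/378 (y(q) = (q/(-63))/6 = (q*(-1/63))/6 = (-q/63)/6 = -q/378)
K + y((-25 - 12)*(-4 + I)) = 4946 - (-25 - 12)*(-4 - 18)/378 = 4946 - (-37)*(-22)/378 = 4946 - 1/378*814 = 4946 - 407/189 = 934387/189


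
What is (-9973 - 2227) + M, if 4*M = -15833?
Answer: -64633/4 ≈ -16158.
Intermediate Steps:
M = -15833/4 (M = (1/4)*(-15833) = -15833/4 ≈ -3958.3)
(-9973 - 2227) + M = (-9973 - 2227) - 15833/4 = -12200 - 15833/4 = -64633/4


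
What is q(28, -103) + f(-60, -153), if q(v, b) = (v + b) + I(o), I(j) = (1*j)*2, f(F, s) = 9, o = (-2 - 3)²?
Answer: -16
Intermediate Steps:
o = 25 (o = (-5)² = 25)
I(j) = 2*j (I(j) = j*2 = 2*j)
q(v, b) = 50 + b + v (q(v, b) = (v + b) + 2*25 = (b + v) + 50 = 50 + b + v)
q(28, -103) + f(-60, -153) = (50 - 103 + 28) + 9 = -25 + 9 = -16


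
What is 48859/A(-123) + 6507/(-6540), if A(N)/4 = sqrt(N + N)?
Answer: -2169/2180 - 48859*I*sqrt(246)/984 ≈ -0.99495 - 778.78*I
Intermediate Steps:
A(N) = 4*sqrt(2)*sqrt(N) (A(N) = 4*sqrt(N + N) = 4*sqrt(2*N) = 4*(sqrt(2)*sqrt(N)) = 4*sqrt(2)*sqrt(N))
48859/A(-123) + 6507/(-6540) = 48859/((4*sqrt(2)*sqrt(-123))) + 6507/(-6540) = 48859/((4*sqrt(2)*(I*sqrt(123)))) + 6507*(-1/6540) = 48859/((4*I*sqrt(246))) - 2169/2180 = 48859*(-I*sqrt(246)/984) - 2169/2180 = -48859*I*sqrt(246)/984 - 2169/2180 = -2169/2180 - 48859*I*sqrt(246)/984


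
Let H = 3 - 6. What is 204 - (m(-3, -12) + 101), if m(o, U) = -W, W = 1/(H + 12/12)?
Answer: 205/2 ≈ 102.50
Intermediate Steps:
H = -3
W = -½ (W = 1/(-3 + 12/12) = 1/(-3 + 12*(1/12)) = 1/(-3 + 1) = 1/(-2) = -½ ≈ -0.50000)
m(o, U) = ½ (m(o, U) = -1*(-½) = ½)
204 - (m(-3, -12) + 101) = 204 - (½ + 101) = 204 - 1*203/2 = 204 - 203/2 = 205/2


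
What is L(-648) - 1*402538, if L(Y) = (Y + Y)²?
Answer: 1277078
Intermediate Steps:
L(Y) = 4*Y² (L(Y) = (2*Y)² = 4*Y²)
L(-648) - 1*402538 = 4*(-648)² - 1*402538 = 4*419904 - 402538 = 1679616 - 402538 = 1277078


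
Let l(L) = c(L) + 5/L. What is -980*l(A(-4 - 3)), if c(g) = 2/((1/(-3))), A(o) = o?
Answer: 6580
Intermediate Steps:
c(g) = -6 (c(g) = 2/((1*(-1/3))) = 2/(-1/3) = 2*(-3) = -6)
l(L) = -6 + 5/L
-980*l(A(-4 - 3)) = -980*(-6 + 5/(-4 - 3)) = -980*(-6 + 5/(-7)) = -980*(-6 + 5*(-1/7)) = -980*(-6 - 5/7) = -980*(-47/7) = 6580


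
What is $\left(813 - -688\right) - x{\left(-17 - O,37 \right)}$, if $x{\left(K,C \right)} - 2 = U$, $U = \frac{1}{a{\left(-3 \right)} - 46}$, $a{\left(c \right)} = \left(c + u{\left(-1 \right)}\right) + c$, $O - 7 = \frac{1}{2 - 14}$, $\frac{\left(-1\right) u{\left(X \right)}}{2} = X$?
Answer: $\frac{74951}{50} \approx 1499.0$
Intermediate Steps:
$u{\left(X \right)} = - 2 X$
$O = \frac{83}{12}$ ($O = 7 + \frac{1}{2 - 14} = 7 + \frac{1}{-12} = 7 - \frac{1}{12} = \frac{83}{12} \approx 6.9167$)
$a{\left(c \right)} = 2 + 2 c$ ($a{\left(c \right)} = \left(c - -2\right) + c = \left(c + 2\right) + c = \left(2 + c\right) + c = 2 + 2 c$)
$U = - \frac{1}{50}$ ($U = \frac{1}{\left(2 + 2 \left(-3\right)\right) - 46} = \frac{1}{\left(2 - 6\right) - 46} = \frac{1}{-4 - 46} = \frac{1}{-50} = - \frac{1}{50} \approx -0.02$)
$x{\left(K,C \right)} = \frac{99}{50}$ ($x{\left(K,C \right)} = 2 - \frac{1}{50} = \frac{99}{50}$)
$\left(813 - -688\right) - x{\left(-17 - O,37 \right)} = \left(813 - -688\right) - \frac{99}{50} = \left(813 + 688\right) - \frac{99}{50} = 1501 - \frac{99}{50} = \frac{74951}{50}$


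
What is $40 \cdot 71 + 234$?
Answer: $3074$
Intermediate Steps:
$40 \cdot 71 + 234 = 2840 + 234 = 3074$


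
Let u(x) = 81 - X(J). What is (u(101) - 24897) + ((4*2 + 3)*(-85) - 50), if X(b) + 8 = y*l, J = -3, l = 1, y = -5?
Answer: -25788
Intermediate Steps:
X(b) = -13 (X(b) = -8 - 5*1 = -8 - 5 = -13)
u(x) = 94 (u(x) = 81 - 1*(-13) = 81 + 13 = 94)
(u(101) - 24897) + ((4*2 + 3)*(-85) - 50) = (94 - 24897) + ((4*2 + 3)*(-85) - 50) = -24803 + ((8 + 3)*(-85) - 50) = -24803 + (11*(-85) - 50) = -24803 + (-935 - 50) = -24803 - 985 = -25788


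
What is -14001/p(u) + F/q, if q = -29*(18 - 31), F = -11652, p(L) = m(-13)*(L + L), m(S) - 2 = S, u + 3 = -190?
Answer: -54752769/1600742 ≈ -34.205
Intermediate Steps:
u = -193 (u = -3 - 190 = -193)
m(S) = 2 + S
p(L) = -22*L (p(L) = (2 - 13)*(L + L) = -22*L)
q = 377 (q = -29*(-13) = 377)
-14001/p(u) + F/q = -14001/((-22*(-193))) - 11652/377 = -14001/4246 - 11652*1/377 = -14001*1/4246 - 11652/377 = -14001/4246 - 11652/377 = -54752769/1600742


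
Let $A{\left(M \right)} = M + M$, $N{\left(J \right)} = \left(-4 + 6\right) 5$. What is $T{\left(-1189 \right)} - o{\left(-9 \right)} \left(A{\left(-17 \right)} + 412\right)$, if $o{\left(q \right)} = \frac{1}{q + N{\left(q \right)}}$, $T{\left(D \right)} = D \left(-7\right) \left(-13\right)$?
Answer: $-108577$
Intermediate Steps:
$T{\left(D \right)} = 91 D$ ($T{\left(D \right)} = - 7 D \left(-13\right) = 91 D$)
$N{\left(J \right)} = 10$ ($N{\left(J \right)} = 2 \cdot 5 = 10$)
$o{\left(q \right)} = \frac{1}{10 + q}$ ($o{\left(q \right)} = \frac{1}{q + 10} = \frac{1}{10 + q}$)
$A{\left(M \right)} = 2 M$
$T{\left(-1189 \right)} - o{\left(-9 \right)} \left(A{\left(-17 \right)} + 412\right) = 91 \left(-1189\right) - \frac{2 \left(-17\right) + 412}{10 - 9} = -108199 - \frac{-34 + 412}{1} = -108199 - 1 \cdot 378 = -108199 - 378 = -108577$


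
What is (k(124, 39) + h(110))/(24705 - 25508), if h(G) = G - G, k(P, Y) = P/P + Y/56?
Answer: -95/44968 ≈ -0.0021126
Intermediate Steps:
k(P, Y) = 1 + Y/56 (k(P, Y) = 1 + Y*(1/56) = 1 + Y/56)
h(G) = 0
(k(124, 39) + h(110))/(24705 - 25508) = ((1 + (1/56)*39) + 0)/(24705 - 25508) = ((1 + 39/56) + 0)/(-803) = (95/56 + 0)*(-1/803) = (95/56)*(-1/803) = -95/44968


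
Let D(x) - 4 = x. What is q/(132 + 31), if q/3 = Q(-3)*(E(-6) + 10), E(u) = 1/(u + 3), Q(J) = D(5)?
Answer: 261/163 ≈ 1.6012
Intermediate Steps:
D(x) = 4 + x
Q(J) = 9 (Q(J) = 4 + 5 = 9)
E(u) = 1/(3 + u)
q = 261 (q = 3*(9*(1/(3 - 6) + 10)) = 3*(9*(1/(-3) + 10)) = 3*(9*(-⅓ + 10)) = 3*(9*(29/3)) = 3*87 = 261)
q/(132 + 31) = 261/(132 + 31) = 261/163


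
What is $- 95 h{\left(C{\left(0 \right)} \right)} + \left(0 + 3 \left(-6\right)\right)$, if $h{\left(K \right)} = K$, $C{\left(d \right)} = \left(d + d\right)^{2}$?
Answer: $-18$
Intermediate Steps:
$C{\left(d \right)} = 4 d^{2}$ ($C{\left(d \right)} = \left(2 d\right)^{2} = 4 d^{2}$)
$- 95 h{\left(C{\left(0 \right)} \right)} + \left(0 + 3 \left(-6\right)\right) = - 95 \cdot 4 \cdot 0^{2} + \left(0 + 3 \left(-6\right)\right) = - 95 \cdot 4 \cdot 0 + \left(0 - 18\right) = \left(-95\right) 0 - 18 = 0 - 18 = -18$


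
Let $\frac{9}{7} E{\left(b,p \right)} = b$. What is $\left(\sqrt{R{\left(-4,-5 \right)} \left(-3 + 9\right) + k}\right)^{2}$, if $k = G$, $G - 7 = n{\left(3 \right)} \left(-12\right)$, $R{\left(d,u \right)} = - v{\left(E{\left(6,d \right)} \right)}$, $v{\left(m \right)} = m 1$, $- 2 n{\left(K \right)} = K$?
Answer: $-3$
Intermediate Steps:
$n{\left(K \right)} = - \frac{K}{2}$
$E{\left(b,p \right)} = \frac{7 b}{9}$
$v{\left(m \right)} = m$
$R{\left(d,u \right)} = - \frac{14}{3}$ ($R{\left(d,u \right)} = - \frac{7 \cdot 6}{9} = \left(-1\right) \frac{14}{3} = - \frac{14}{3}$)
$G = 25$ ($G = 7 + \left(- \frac{1}{2}\right) 3 \left(-12\right) = 7 - -18 = 7 + 18 = 25$)
$k = 25$
$\left(\sqrt{R{\left(-4,-5 \right)} \left(-3 + 9\right) + k}\right)^{2} = \left(\sqrt{- \frac{14 \left(-3 + 9\right)}{3} + 25}\right)^{2} = \left(\sqrt{\left(- \frac{14}{3}\right) 6 + 25}\right)^{2} = \left(\sqrt{-28 + 25}\right)^{2} = \left(\sqrt{-3}\right)^{2} = \left(i \sqrt{3}\right)^{2} = -3$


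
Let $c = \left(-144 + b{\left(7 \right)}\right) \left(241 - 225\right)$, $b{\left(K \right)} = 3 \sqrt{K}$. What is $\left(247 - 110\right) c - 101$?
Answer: $-315749 + 6576 \sqrt{7} \approx -2.9835 \cdot 10^{5}$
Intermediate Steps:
$c = -2304 + 48 \sqrt{7}$ ($c = \left(-144 + 3 \sqrt{7}\right) \left(241 - 225\right) = \left(-144 + 3 \sqrt{7}\right) 16 = -2304 + 48 \sqrt{7} \approx -2177.0$)
$\left(247 - 110\right) c - 101 = \left(247 - 110\right) \left(-2304 + 48 \sqrt{7}\right) - 101 = 137 \left(-2304 + 48 \sqrt{7}\right) - 101 = \left(-315648 + 6576 \sqrt{7}\right) - 101 = -315749 + 6576 \sqrt{7}$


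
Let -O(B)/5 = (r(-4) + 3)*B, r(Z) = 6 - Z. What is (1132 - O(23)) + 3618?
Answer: 6245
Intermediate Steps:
O(B) = -65*B (O(B) = -5*((6 - 1*(-4)) + 3)*B = -5*((6 + 4) + 3)*B = -5*(10 + 3)*B = -65*B)
(1132 - O(23)) + 3618 = (1132 - (-65)*23) + 3618 = (1132 - 1*(-1495)) + 3618 = (1132 + 1495) + 3618 = 2627 + 3618 = 6245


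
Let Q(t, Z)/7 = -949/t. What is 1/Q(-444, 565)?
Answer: 444/6643 ≈ 0.066837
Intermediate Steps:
Q(t, Z) = -6643/t (Q(t, Z) = 7*(-949/t) = -6643/t)
1/Q(-444, 565) = 1/(-6643/(-444)) = 1/(-6643*(-1/444)) = 1/(6643/444) = 444/6643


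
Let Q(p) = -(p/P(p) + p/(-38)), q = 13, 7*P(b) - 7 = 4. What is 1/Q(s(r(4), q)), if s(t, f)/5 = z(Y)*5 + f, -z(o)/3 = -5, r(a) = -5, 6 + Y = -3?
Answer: -19/5100 ≈ -0.0037255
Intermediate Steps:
Y = -9 (Y = -6 - 3 = -9)
z(o) = 15 (z(o) = -3*(-5) = 15)
P(b) = 11/7 (P(b) = 1 + (1/7)*4 = 1 + 4/7 = 11/7)
s(t, f) = 375 + 5*f (s(t, f) = 5*(15*5 + f) = 5*(75 + f) = 375 + 5*f)
Q(p) = -255*p/418 (Q(p) = -(p/(11/7) + p/(-38)) = -(p*(7/11) + p*(-1/38)) = -(7*p/11 - p/38) = -255*p/418)
1/Q(s(r(4), q)) = 1/(-255*(375 + 5*13)/418) = 1/(-255*(375 + 65)/418) = 1/(-255/418*440) = 1/(-5100/19) = -19/5100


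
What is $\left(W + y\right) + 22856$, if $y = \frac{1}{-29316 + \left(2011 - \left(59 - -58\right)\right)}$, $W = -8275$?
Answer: $\frac{399840181}{27422} \approx 14581.0$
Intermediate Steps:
$y = - \frac{1}{27422}$ ($y = \frac{1}{-29316 + \left(2011 - \left(59 + 58\right)\right)} = \frac{1}{-29316 + \left(2011 - 117\right)} = \frac{1}{-29316 + 1894} = \frac{1}{-27422} = - \frac{1}{27422} \approx -3.6467 \cdot 10^{-5}$)
$\left(W + y\right) + 22856 = \left(-8275 - \frac{1}{27422}\right) + 22856 = - \frac{226917051}{27422} + 22856 = \frac{399840181}{27422}$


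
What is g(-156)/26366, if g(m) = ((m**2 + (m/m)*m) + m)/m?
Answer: -77/13183 ≈ -0.0058409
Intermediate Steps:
g(m) = (m**2 + 2*m)/m (g(m) = ((m**2 + 1*m) + m)/m = ((m**2 + m) + m)/m = ((m + m**2) + m)/m = (m**2 + 2*m)/m)
g(-156)/26366 = (2 - 156)/26366 = -154*1/26366 = -77/13183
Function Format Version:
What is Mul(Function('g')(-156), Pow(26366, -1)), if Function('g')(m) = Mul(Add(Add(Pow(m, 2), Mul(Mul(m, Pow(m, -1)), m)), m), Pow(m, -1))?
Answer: Rational(-77, 13183) ≈ -0.0058409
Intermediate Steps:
Function('g')(m) = Mul(Pow(m, -1), Add(Pow(m, 2), Mul(2, m))) (Function('g')(m) = Mul(Add(Add(Pow(m, 2), Mul(1, m)), m), Pow(m, -1)) = Mul(Add(Add(Pow(m, 2), m), m), Pow(m, -1)) = Mul(Add(Add(m, Pow(m, 2)), m), Pow(m, -1)) = Mul(Add(Pow(m, 2), Mul(2, m)), Pow(m, -1)) = Mul(Pow(m, -1), Add(Pow(m, 2), Mul(2, m))))
Mul(Function('g')(-156), Pow(26366, -1)) = Mul(Add(2, -156), Pow(26366, -1)) = Mul(-154, Rational(1, 26366)) = Rational(-77, 13183)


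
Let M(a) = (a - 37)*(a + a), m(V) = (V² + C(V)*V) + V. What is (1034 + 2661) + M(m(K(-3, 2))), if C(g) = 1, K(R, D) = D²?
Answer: 3071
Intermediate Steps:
m(V) = V² + 2*V (m(V) = (V² + 1*V) + V = (V² + V) + V = (V + V²) + V = V² + 2*V)
M(a) = 2*a*(-37 + a) (M(a) = (-37 + a)*(2*a) = 2*a*(-37 + a))
(1034 + 2661) + M(m(K(-3, 2))) = (1034 + 2661) + 2*(2²*(2 + 2²))*(-37 + 2²*(2 + 2²)) = 3695 + 2*(4*(2 + 4))*(-37 + 4*(2 + 4)) = 3695 + 2*(4*6)*(-37 + 4*6) = 3695 + 2*24*(-37 + 24) = 3695 + 2*24*(-13) = 3695 - 624 = 3071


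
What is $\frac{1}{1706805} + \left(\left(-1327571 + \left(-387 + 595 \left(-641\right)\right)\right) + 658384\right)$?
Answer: $- \frac{1793799144044}{1706805} \approx -1.051 \cdot 10^{6}$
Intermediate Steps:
$\frac{1}{1706805} + \left(\left(-1327571 + \left(-387 + 595 \left(-641\right)\right)\right) + 658384\right) = \frac{1}{1706805} + \left(\left(-1327571 - 381782\right) + 658384\right) = \frac{1}{1706805} + \left(-1709353 + 658384\right) = \frac{1}{1706805} - 1050969 = - \frac{1793799144044}{1706805}$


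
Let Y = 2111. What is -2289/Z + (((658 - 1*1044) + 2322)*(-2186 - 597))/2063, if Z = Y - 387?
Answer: -9293441119/3556612 ≈ -2613.0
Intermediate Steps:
Z = 1724 (Z = 2111 - 387 = 1724)
-2289/Z + (((658 - 1*1044) + 2322)*(-2186 - 597))/2063 = -2289/1724 + (((658 - 1*1044) + 2322)*(-2186 - 597))/2063 = -2289*1/1724 + (((658 - 1044) + 2322)*(-2783))*(1/2063) = -2289/1724 + ((-386 + 2322)*(-2783))*(1/2063) = -2289/1724 + (1936*(-2783))*(1/2063) = -2289/1724 - 5387888*1/2063 = -2289/1724 - 5387888/2063 = -9293441119/3556612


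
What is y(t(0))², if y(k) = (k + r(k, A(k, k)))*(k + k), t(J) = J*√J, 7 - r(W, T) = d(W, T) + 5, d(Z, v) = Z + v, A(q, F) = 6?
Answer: 0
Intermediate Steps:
r(W, T) = 2 - T - W (r(W, T) = 7 - ((W + T) + 5) = 7 - ((T + W) + 5) = 7 - (5 + T + W) = 7 + (-5 - T - W) = 2 - T - W)
t(J) = J^(3/2)
y(k) = -8*k (y(k) = (k + (2 - 1*6 - k))*(k + k) = (k + (2 - 6 - k))*(2*k) = (k + (-4 - k))*(2*k) = -8*k)
y(t(0))² = (-8*0^(3/2))² = (-8*0)² = 0² = 0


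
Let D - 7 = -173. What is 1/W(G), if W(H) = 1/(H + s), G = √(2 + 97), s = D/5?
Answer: -166/5 + 3*√11 ≈ -23.250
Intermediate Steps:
D = -166 (D = 7 - 173 = -166)
s = -166/5 ≈ -33.200
G = 3*√11 (G = √99 = 3*√11 ≈ 9.9499)
W(H) = 1/(-166/5 + H) (W(H) = 1/(H - 166/5) = 1/(-166/5 + H))
1/W(G) = 1/(5/(-166 + 5*(3*√11))) = 1/(5/(-166 + 15*√11)) = -166/5 + 3*√11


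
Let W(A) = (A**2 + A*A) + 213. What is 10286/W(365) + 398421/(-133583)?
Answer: -104870104385/35621643529 ≈ -2.9440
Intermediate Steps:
W(A) = 213 + 2*A**2 (W(A) = (A**2 + A**2) + 213 = 2*A**2 + 213 = 213 + 2*A**2)
10286/W(365) + 398421/(-133583) = 10286/(213 + 2*365**2) + 398421/(-133583) = 10286/(213 + 2*133225) + 398421*(-1/133583) = 10286/(213 + 266450) - 398421/133583 = 10286/266663 - 398421/133583 = -104870104385/35621643529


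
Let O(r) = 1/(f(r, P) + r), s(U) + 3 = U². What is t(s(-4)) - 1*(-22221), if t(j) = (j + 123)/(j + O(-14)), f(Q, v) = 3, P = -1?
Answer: 1578439/71 ≈ 22232.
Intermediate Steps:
s(U) = -3 + U²
O(r) = 1/(3 + r)
t(j) = (123 + j)/(-1/11 + j) (t(j) = (j + 123)/(j + 1/(3 - 14)) = (123 + j)/(j + 1/(-11)) = (123 + j)/(j - 1/11) = (123 + j)/(-1/11 + j))
t(s(-4)) - 1*(-22221) = 11*(123 + (-3 + (-4)²))/(-1 + 11*(-3 + (-4)²)) - 1*(-22221) = 11*(123 + (-3 + 16))/(-1 + 11*(-3 + 16)) + 22221 = 11*(123 + 13)/(-1 + 11*13) + 22221 = 11*136/(-1 + 143) + 22221 = 11*136/142 + 22221 = 11*(1/142)*136 + 22221 = 748/71 + 22221 = 1578439/71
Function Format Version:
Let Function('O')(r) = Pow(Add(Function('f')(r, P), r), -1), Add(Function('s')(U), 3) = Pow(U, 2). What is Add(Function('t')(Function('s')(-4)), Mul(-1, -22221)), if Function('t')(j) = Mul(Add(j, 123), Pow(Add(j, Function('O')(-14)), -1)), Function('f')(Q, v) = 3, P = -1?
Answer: Rational(1578439, 71) ≈ 22232.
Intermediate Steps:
Function('s')(U) = Add(-3, Pow(U, 2))
Function('O')(r) = Pow(Add(3, r), -1)
Function('t')(j) = Mul(Pow(Add(Rational(-1, 11), j), -1), Add(123, j)) (Function('t')(j) = Mul(Add(j, 123), Pow(Add(j, Pow(Add(3, -14), -1)), -1)) = Mul(Add(123, j), Pow(Add(j, Pow(-11, -1)), -1)) = Mul(Add(123, j), Pow(Add(j, Rational(-1, 11)), -1)) = Mul(Add(123, j), Pow(Add(Rational(-1, 11), j), -1)) = Mul(Pow(Add(Rational(-1, 11), j), -1), Add(123, j)))
Add(Function('t')(Function('s')(-4)), Mul(-1, -22221)) = Add(Mul(11, Pow(Add(-1, Mul(11, Add(-3, Pow(-4, 2)))), -1), Add(123, Add(-3, Pow(-4, 2)))), Mul(-1, -22221)) = Add(Mul(11, Pow(Add(-1, Mul(11, Add(-3, 16))), -1), Add(123, Add(-3, 16))), 22221) = Add(Mul(11, Pow(Add(-1, Mul(11, 13)), -1), Add(123, 13)), 22221) = Add(Mul(11, Pow(Add(-1, 143), -1), 136), 22221) = Add(Mul(11, Pow(142, -1), 136), 22221) = Add(Mul(11, Rational(1, 142), 136), 22221) = Add(Rational(748, 71), 22221) = Rational(1578439, 71)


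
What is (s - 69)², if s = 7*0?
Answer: 4761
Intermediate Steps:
s = 0
(s - 69)² = (0 - 69)² = (-69)² = 4761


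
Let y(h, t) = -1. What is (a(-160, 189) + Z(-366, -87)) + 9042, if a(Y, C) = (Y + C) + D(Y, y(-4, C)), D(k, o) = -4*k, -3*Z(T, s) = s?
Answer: 9740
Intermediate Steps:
Z(T, s) = -s/3
a(Y, C) = C - 3*Y (a(Y, C) = (Y + C) - 4*Y = (C + Y) - 4*Y = C - 3*Y)
(a(-160, 189) + Z(-366, -87)) + 9042 = ((189 - 3*(-160)) - ⅓*(-87)) + 9042 = ((189 + 480) + 29) + 9042 = (669 + 29) + 9042 = 698 + 9042 = 9740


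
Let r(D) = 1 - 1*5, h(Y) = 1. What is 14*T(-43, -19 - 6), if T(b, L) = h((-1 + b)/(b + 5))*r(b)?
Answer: -56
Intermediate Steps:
r(D) = -4 (r(D) = 1 - 5 = -4)
T(b, L) = -4 (T(b, L) = 1*(-4) = -4)
14*T(-43, -19 - 6) = 14*(-4) = -56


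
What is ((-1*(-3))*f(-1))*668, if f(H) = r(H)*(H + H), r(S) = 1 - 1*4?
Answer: 12024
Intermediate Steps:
r(S) = -3 (r(S) = 1 - 4 = -3)
f(H) = -6*H (f(H) = -3*(H + H) = -6*H)
((-1*(-3))*f(-1))*668 = ((-1*(-3))*(-6*(-1)))*668 = (3*6)*668 = 18*668 = 12024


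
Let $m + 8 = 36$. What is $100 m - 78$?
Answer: $2722$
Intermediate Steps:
$m = 28$ ($m = -8 + 36 = 28$)
$100 m - 78 = 100 \cdot 28 - 78 = 2800 - 78 = 2722$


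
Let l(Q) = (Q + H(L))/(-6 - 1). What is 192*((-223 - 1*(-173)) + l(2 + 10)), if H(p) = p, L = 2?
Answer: -9984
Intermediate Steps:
l(Q) = -2/7 - Q/7 (l(Q) = (Q + 2)/(-6 - 1) = (2 + Q)/(-7) = (2 + Q)*(-⅐) = -2/7 - Q/7)
192*((-223 - 1*(-173)) + l(2 + 10)) = 192*((-223 - 1*(-173)) + (-2/7 - (2 + 10)/7)) = 192*((-223 + 173) + (-2/7 - ⅐*12)) = 192*(-50 + (-2/7 - 12/7)) = 192*(-50 - 2) = 192*(-52) = -9984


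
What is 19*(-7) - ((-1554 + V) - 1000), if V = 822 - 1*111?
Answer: 1710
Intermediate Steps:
V = 711 (V = 822 - 111 = 711)
19*(-7) - ((-1554 + V) - 1000) = 19*(-7) - ((-1554 + 711) - 1000) = -133 - (-843 - 1000) = -133 - 1*(-1843) = -133 + 1843 = 1710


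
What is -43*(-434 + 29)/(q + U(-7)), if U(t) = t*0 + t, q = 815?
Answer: 17415/808 ≈ 21.553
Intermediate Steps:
U(t) = t (U(t) = 0 + t = t)
-43*(-434 + 29)/(q + U(-7)) = -43*(-434 + 29)/(815 - 7) = -(-17415)/808 = -43*(-405/808) = 17415/808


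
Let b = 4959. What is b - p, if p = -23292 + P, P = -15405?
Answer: 43656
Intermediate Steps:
p = -38697 (p = -23292 - 15405 = -38697)
b - p = 4959 - 1*(-38697) = 4959 + 38697 = 43656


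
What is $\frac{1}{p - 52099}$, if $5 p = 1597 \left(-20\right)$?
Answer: $- \frac{1}{58487} \approx -1.7098 \cdot 10^{-5}$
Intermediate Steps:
$p = -6388$ ($p = \frac{1597 \left(-20\right)}{5} = \frac{1}{5} \left(-31940\right) = -6388$)
$\frac{1}{p - 52099} = \frac{1}{-6388 - 52099} = \frac{1}{-58487} = - \frac{1}{58487}$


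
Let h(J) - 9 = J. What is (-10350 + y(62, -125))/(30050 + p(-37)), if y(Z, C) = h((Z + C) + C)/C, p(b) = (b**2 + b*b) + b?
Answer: -1293571/4093875 ≈ -0.31598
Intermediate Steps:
h(J) = 9 + J
p(b) = b + 2*b**2 (p(b) = (b**2 + b**2) + b = 2*b**2 + b = b + 2*b**2)
y(Z, C) = (9 + Z + 2*C)/C (y(Z, C) = (9 + ((Z + C) + C))/C = (9 + ((C + Z) + C))/C = (9 + (Z + 2*C))/C = (9 + Z + 2*C)/C)
(-10350 + y(62, -125))/(30050 + p(-37)) = (-10350 + (9 + 62 + 2*(-125))/(-125))/(30050 - 37*(1 + 2*(-37))) = (-10350 - (9 + 62 - 250)/125)/(30050 - 37*(1 - 74)) = (-10350 - 1/125*(-179))/(30050 - 37*(-73)) = (-10350 + 179/125)/(30050 + 2701) = -1293571/125/32751 = -1293571/125*1/32751 = -1293571/4093875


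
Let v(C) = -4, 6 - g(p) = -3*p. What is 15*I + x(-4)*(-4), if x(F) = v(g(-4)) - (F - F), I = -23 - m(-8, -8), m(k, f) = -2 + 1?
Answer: -314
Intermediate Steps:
g(p) = 6 + 3*p (g(p) = 6 - (-3)*p = 6 + 3*p)
m(k, f) = -1
I = -22 (I = -23 - 1*(-1) = -23 + 1 = -22)
x(F) = -4 (x(F) = -4 - (F - F) = -4 - 1*0 = -4 + 0 = -4)
15*I + x(-4)*(-4) = 15*(-22) - 4*(-4) = -330 + 16 = -314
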